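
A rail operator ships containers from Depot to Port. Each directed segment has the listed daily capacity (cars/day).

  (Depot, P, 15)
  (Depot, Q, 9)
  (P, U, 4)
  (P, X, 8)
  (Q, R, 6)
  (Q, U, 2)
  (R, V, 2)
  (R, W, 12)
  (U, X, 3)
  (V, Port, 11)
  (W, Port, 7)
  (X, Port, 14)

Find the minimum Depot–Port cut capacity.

Augment Depot→P→X→Port: bottleneck 8, flow now 8.
Augment Depot→P→U→X→Port: bottleneck 3, flow now 11.
Augment Depot→Q→R→V→Port: bottleneck 2, flow now 13.
Augment Depot→Q→R→W→Port: bottleneck 4, flow now 17.
No augmenting path remains; maximum flow = 17.
By max-flow min-cut, the minimum cut capacity equals the max flow.
In the residual graph, reachable from Depot: {Depot, P, Q, U}.
Min-cut edges: P→X (8), Q→R (6), U→X (3); capacity 8 + 6 + 3 = 17.

17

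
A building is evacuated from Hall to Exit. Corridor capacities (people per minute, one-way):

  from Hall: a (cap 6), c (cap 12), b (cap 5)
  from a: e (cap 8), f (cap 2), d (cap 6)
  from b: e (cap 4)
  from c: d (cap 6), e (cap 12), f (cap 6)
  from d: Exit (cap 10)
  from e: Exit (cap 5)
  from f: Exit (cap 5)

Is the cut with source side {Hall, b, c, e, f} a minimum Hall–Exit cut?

Given cut capacity: 6 + 6 + 5 + 5 = 22.
Augment Hall→a→d→Exit: bottleneck 6, flow now 6.
Augment Hall→b→e→Exit: bottleneck 4, flow now 10.
Augment Hall→c→d→Exit: bottleneck 4, flow now 14.
Augment Hall→c→e→Exit: bottleneck 1, flow now 15.
Augment Hall→c→f→Exit: bottleneck 5, flow now 20.
No augmenting path remains; maximum flow = 20.
In the residual graph, reachable from Hall: {Hall, a, b, c, d, e, f}.
Min-cut edges: d→Exit (10), e→Exit (5), f→Exit (5); capacity 10 + 5 + 5 = 20.
Cut capacity 22 exceeds the max flow 20, so it is not minimum.

No — its capacity is 22, but the minimum cut has capacity 20.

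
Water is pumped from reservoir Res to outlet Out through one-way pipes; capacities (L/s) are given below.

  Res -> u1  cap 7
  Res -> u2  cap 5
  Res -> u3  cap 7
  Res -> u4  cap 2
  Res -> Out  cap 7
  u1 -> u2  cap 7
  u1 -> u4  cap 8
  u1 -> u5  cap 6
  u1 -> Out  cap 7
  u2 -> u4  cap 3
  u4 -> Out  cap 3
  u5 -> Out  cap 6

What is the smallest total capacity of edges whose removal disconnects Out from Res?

17

Augment Res→Out: bottleneck 7, flow now 7.
Augment Res→u1→Out: bottleneck 7, flow now 14.
Augment Res→u4→Out: bottleneck 2, flow now 16.
Augment Res→u2→u4→Out: bottleneck 1, flow now 17.
No augmenting path remains; maximum flow = 17.
By max-flow min-cut, the minimum cut capacity equals the max flow.
In the residual graph, reachable from Res: {Res, u2, u3, u4}.
Min-cut edges: Res→u1 (7), Res→Out (7), u4→Out (3); capacity 7 + 7 + 3 = 17.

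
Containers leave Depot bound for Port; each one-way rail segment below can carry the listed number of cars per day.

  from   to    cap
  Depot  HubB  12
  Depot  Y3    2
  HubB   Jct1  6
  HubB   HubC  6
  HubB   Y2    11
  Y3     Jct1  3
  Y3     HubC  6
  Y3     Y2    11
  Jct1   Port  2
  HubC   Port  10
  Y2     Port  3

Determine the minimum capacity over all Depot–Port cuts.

Augment Depot→HubB→Jct1→Port: bottleneck 2, flow now 2.
Augment Depot→HubB→HubC→Port: bottleneck 6, flow now 8.
Augment Depot→HubB→Y2→Port: bottleneck 3, flow now 11.
Augment Depot→Y3→HubC→Port: bottleneck 2, flow now 13.
No augmenting path remains; maximum flow = 13.
By max-flow min-cut, the minimum cut capacity equals the max flow.
In the residual graph, reachable from Depot: {Depot, HubB, Jct1, Y2}.
Min-cut edges: Depot→Y3 (2), HubB→HubC (6), Jct1→Port (2), Y2→Port (3); capacity 2 + 6 + 2 + 3 = 13.

13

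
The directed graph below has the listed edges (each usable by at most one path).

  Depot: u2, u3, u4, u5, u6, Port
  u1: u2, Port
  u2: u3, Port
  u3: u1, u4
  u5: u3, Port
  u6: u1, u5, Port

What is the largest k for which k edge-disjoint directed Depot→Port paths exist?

5

Assign every edge capacity 1; by Menger, the answer equals the max flow.
Path Depot→Port (+1); total 1.
Path Depot→u2→Port (+1); total 2.
Path Depot→u5→Port (+1); total 3.
Path Depot→u6→Port (+1); total 4.
Path Depot→u3→u1→Port (+1); total 5.
No residual Depot→Port path; max flow = 5.
Certifying cut of size 5: {Depot→Port, Depot→u2, Depot→u3, Depot→u5, Depot→u6}.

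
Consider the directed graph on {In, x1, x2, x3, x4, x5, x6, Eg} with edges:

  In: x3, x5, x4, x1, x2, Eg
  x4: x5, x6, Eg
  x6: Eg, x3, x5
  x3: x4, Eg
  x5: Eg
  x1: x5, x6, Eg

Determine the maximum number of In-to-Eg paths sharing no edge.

Assign every edge capacity 1; by Menger, the answer equals the max flow.
Path In→Eg (+1); total 1.
Path In→x1→Eg (+1); total 2.
Path In→x3→Eg (+1); total 3.
Path In→x4→Eg (+1); total 4.
Path In→x5→Eg (+1); total 5.
No residual In→Eg path; max flow = 5.
Certifying cut of size 5: {In→Eg, In→x1, In→x3, In→x4, In→x5}.

5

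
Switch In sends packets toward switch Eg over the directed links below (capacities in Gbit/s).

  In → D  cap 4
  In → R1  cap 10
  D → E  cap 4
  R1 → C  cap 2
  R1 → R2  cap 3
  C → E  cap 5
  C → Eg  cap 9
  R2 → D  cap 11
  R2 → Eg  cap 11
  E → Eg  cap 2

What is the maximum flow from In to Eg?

7

Augment In→D→E→Eg: bottleneck 2, flow now 2.
Augment In→R1→C→Eg: bottleneck 2, flow now 4.
Augment In→R1→R2→Eg: bottleneck 3, flow now 7.
No augmenting path remains; maximum flow = 7.
In the residual graph, reachable from In: {In, D, R1, E}.
Min-cut edges: R1→C (2), R1→R2 (3), E→Eg (2); capacity 2 + 3 + 2 = 7.
This cut is saturated, so no flow can exceed 7.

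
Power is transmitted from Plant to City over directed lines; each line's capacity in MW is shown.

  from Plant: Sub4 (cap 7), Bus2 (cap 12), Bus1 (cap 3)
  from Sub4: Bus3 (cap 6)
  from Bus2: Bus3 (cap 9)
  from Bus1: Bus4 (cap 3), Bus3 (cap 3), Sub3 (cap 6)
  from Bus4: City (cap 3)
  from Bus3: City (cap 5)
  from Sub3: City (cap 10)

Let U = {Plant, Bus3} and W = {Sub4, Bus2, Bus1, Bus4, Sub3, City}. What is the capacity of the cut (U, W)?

27

Edges leaving {Plant, Bus3}: Plant→Sub4 (7), Plant→Bus2 (12), Plant→Bus1 (3), Bus3→City (5).
Cut capacity = 7 + 12 + 3 + 5 = 27.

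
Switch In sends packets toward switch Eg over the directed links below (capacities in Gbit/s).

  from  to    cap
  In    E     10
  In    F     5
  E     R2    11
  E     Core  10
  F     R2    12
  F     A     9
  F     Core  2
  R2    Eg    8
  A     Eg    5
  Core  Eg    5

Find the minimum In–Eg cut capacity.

15

Augment In→E→R2→Eg: bottleneck 8, flow now 8.
Augment In→E→Core→Eg: bottleneck 2, flow now 10.
Augment In→F→A→Eg: bottleneck 5, flow now 15.
No augmenting path remains; maximum flow = 15.
By max-flow min-cut, the minimum cut capacity equals the max flow.
In the residual graph, reachable from In: {In}.
Min-cut edges: In→E (10), In→F (5); capacity 10 + 5 = 15.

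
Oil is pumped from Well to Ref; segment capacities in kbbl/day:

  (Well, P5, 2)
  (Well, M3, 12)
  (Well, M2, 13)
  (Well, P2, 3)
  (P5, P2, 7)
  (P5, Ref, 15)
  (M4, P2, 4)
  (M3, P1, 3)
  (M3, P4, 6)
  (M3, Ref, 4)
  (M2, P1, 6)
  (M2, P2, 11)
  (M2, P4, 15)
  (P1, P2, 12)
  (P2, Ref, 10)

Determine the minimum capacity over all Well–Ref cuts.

Augment Well→P5→Ref: bottleneck 2, flow now 2.
Augment Well→M3→Ref: bottleneck 4, flow now 6.
Augment Well→P2→Ref: bottleneck 3, flow now 9.
Augment Well→M2→P2→Ref: bottleneck 7, flow now 16.
No augmenting path remains; maximum flow = 16.
By max-flow min-cut, the minimum cut capacity equals the max flow.
In the residual graph, reachable from Well: {Well, M3, M2, P1, P2, P4}.
Min-cut edges: Well→P5 (2), M3→Ref (4), P2→Ref (10); capacity 2 + 4 + 10 = 16.

16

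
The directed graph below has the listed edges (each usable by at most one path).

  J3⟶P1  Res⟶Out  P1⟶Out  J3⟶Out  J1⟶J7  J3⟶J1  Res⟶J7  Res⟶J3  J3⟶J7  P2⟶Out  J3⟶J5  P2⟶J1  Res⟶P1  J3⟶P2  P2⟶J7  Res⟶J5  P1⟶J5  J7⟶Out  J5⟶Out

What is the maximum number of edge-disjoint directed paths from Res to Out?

5

Assign every edge capacity 1; by Menger, the answer equals the max flow.
Path Res→Out (+1); total 1.
Path Res→J3→Out (+1); total 2.
Path Res→P1→Out (+1); total 3.
Path Res→J5→Out (+1); total 4.
Path Res→J7→Out (+1); total 5.
No residual Res→Out path; max flow = 5.
Certifying cut of size 5: {Res→J3, Res→J5, Res→J7, Res→Out, Res→P1}.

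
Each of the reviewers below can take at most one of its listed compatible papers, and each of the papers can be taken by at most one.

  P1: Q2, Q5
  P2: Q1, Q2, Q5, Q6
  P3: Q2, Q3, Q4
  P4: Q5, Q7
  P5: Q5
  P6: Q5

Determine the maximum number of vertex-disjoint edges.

Unit-capacity flow: source→left, listed edges, right→sink; max matching = max flow.
Augmenting path P1→Q2 (+1); matched 1.
Augmenting path P2→Q1 (+1); matched 2.
Augmenting path P3→Q3 (+1); matched 3.
Augmenting path P4→Q5 (+1); matched 4.
Augmenting path P5→Q5→P4→Q7 (+1); matched 5.
No augmenting path remains; maximum matching = 5.
König certificate: {P1, P2, P3, P4, Q5} is a vertex cover of size 5 (every listed pair touches it), so no matching can be larger.

5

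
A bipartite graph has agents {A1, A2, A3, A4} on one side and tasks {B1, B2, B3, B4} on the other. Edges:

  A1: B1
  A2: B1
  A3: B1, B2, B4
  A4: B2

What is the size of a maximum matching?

3

Unit-capacity flow: source→left, listed edges, right→sink; max matching = max flow.
Augmenting path A1→B1 (+1); matched 1.
Augmenting path A3→B2 (+1); matched 2.
Augmenting path A4→B2→A3→B4 (+1); matched 3.
No augmenting path remains; maximum matching = 3.
König certificate: {A3, A4, B1} is a vertex cover of size 3 (every listed pair touches it), so no matching can be larger.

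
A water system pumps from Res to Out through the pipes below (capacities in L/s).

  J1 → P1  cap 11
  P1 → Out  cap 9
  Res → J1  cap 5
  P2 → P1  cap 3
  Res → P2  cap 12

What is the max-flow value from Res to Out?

8

Augment Res→J1→P1→Out: bottleneck 5, flow now 5.
Augment Res→P2→P1→Out: bottleneck 3, flow now 8.
No augmenting path remains; maximum flow = 8.
In the residual graph, reachable from Res: {Res, P2}.
Min-cut edges: Res→J1 (5), P2→P1 (3); capacity 5 + 3 = 8.
This cut is saturated, so no flow can exceed 8.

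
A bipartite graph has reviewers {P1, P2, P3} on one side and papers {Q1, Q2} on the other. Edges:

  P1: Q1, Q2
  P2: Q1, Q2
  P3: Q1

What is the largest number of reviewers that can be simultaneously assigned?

Unit-capacity flow: source→left, listed edges, right→sink; max matching = max flow.
Augmenting path P1→Q1 (+1); matched 1.
Augmenting path P2→Q2 (+1); matched 2.
No augmenting path remains; maximum matching = 2.
König certificate: {Q1, Q2} is a vertex cover of size 2 (every listed pair touches it), so no matching can be larger.

2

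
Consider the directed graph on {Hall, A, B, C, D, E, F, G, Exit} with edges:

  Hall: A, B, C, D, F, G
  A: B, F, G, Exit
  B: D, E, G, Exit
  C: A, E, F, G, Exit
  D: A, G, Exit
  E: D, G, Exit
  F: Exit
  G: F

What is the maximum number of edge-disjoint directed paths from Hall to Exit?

5

Assign every edge capacity 1; by Menger, the answer equals the max flow.
Path Hall→A→Exit (+1); total 1.
Path Hall→B→Exit (+1); total 2.
Path Hall→C→Exit (+1); total 3.
Path Hall→D→Exit (+1); total 4.
Path Hall→F→Exit (+1); total 5.
No residual Hall→Exit path; max flow = 5.
Certifying cut of size 5: {F→Exit, Hall→A, Hall→B, Hall→C, Hall→D}.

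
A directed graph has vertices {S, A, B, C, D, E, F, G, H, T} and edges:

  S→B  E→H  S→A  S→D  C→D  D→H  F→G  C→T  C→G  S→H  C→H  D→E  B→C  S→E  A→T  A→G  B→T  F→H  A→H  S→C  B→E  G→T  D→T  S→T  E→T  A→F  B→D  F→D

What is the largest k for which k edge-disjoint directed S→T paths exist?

Assign every edge capacity 1; by Menger, the answer equals the max flow.
Path S→T (+1); total 1.
Path S→A→T (+1); total 2.
Path S→B→T (+1); total 3.
Path S→C→T (+1); total 4.
Path S→D→T (+1); total 5.
Path S→E→T (+1); total 6.
No residual S→T path; max flow = 6.
Certifying cut of size 6: {S→A, S→B, S→C, S→D, S→E, S→T}.

6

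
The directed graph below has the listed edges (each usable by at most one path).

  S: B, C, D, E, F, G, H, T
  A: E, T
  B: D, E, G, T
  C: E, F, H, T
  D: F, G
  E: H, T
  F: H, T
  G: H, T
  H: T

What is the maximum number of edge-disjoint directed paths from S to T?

Assign every edge capacity 1; by Menger, the answer equals the max flow.
Path S→T (+1); total 1.
Path S→B→T (+1); total 2.
Path S→C→T (+1); total 3.
Path S→E→T (+1); total 4.
Path S→F→T (+1); total 5.
Path S→G→T (+1); total 6.
Path S→H→T (+1); total 7.
No residual S→T path; max flow = 7.
Certifying cut of size 7: {F→T, G→T, H→T, S→B, S→C, S→E, S→T}.

7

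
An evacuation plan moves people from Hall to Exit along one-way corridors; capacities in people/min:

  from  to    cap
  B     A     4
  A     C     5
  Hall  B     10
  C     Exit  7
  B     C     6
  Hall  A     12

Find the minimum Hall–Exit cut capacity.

7

Augment Hall→A→C→Exit: bottleneck 5, flow now 5.
Augment Hall→B→C→Exit: bottleneck 2, flow now 7.
No augmenting path remains; maximum flow = 7.
By max-flow min-cut, the minimum cut capacity equals the max flow.
In the residual graph, reachable from Hall: {Hall, A, B, C}.
Min-cut edges: C→Exit (7); capacity 7 = 7.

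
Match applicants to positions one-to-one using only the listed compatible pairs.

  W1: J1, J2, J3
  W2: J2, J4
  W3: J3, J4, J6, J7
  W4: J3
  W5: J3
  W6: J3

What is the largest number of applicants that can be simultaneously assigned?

Unit-capacity flow: source→left, listed edges, right→sink; max matching = max flow.
Augmenting path W1→J1 (+1); matched 1.
Augmenting path W2→J2 (+1); matched 2.
Augmenting path W3→J3 (+1); matched 3.
Augmenting path W4→J3→W3→J4 (+1); matched 4.
No augmenting path remains; maximum matching = 4.
König certificate: {W1, W2, W3, J3} is a vertex cover of size 4 (every listed pair touches it), so no matching can be larger.

4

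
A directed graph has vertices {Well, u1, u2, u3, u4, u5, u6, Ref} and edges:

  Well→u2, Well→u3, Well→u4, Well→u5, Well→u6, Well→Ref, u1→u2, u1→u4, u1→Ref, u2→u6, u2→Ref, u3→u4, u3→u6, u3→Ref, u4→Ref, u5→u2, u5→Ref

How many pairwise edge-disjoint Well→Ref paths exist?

Assign every edge capacity 1; by Menger, the answer equals the max flow.
Path Well→Ref (+1); total 1.
Path Well→u2→Ref (+1); total 2.
Path Well→u3→Ref (+1); total 3.
Path Well→u4→Ref (+1); total 4.
Path Well→u5→Ref (+1); total 5.
No residual Well→Ref path; max flow = 5.
Certifying cut of size 5: {Well→Ref, Well→u2, Well→u3, Well→u4, Well→u5}.

5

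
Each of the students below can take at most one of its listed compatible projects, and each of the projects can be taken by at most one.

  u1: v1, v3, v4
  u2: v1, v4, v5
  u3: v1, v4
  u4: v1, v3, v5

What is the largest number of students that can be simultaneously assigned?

4

Unit-capacity flow: source→left, listed edges, right→sink; max matching = max flow.
Augmenting path u1→v1 (+1); matched 1.
Augmenting path u2→v4 (+1); matched 2.
Augmenting path u4→v3 (+1); matched 3.
Augmenting path u3→v4→u2→v5 (+1); matched 4.
No augmenting path remains; maximum matching = 4.
König certificate: {u1, u2, u3, u4} is a vertex cover of size 4 (every listed pair touches it), so no matching can be larger.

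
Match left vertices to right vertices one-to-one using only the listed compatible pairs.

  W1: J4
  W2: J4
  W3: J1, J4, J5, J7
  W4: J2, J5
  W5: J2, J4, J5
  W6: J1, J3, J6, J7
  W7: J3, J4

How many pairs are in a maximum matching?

Unit-capacity flow: source→left, listed edges, right→sink; max matching = max flow.
Augmenting path W1→J4 (+1); matched 1.
Augmenting path W3→J1 (+1); matched 2.
Augmenting path W4→J2 (+1); matched 3.
Augmenting path W5→J5 (+1); matched 4.
Augmenting path W6→J3 (+1); matched 5.
Augmenting path W7→J3→W6→J6 (+1); matched 6.
No augmenting path remains; maximum matching = 6.
König certificate: {W3, W4, W5, W6, W7, J4} is a vertex cover of size 6 (every listed pair touches it), so no matching can be larger.

6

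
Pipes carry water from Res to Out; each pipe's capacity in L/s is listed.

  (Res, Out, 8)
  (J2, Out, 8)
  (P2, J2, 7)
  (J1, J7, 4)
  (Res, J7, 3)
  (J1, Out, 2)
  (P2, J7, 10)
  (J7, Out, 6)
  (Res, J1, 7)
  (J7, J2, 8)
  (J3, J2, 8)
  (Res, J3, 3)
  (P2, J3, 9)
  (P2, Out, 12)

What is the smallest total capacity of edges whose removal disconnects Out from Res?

20

Augment Res→Out: bottleneck 8, flow now 8.
Augment Res→J1→Out: bottleneck 2, flow now 10.
Augment Res→J7→Out: bottleneck 3, flow now 13.
Augment Res→J1→J7→Out: bottleneck 3, flow now 16.
Augment Res→J3→J2→Out: bottleneck 3, flow now 19.
Augment Res→J1→J7→J2→Out: bottleneck 1, flow now 20.
No augmenting path remains; maximum flow = 20.
By max-flow min-cut, the minimum cut capacity equals the max flow.
In the residual graph, reachable from Res: {Res, J1}.
Min-cut edges: Res→J7 (3), Res→J3 (3), Res→Out (8), J1→J7 (4), J1→Out (2); capacity 3 + 3 + 8 + 4 + 2 = 20.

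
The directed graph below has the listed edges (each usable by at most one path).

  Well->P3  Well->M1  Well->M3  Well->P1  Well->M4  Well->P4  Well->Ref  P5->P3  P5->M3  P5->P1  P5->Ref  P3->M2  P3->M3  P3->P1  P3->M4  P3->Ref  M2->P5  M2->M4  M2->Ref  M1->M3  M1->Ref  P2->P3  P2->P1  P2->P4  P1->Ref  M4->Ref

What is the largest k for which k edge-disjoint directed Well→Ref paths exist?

5

Assign every edge capacity 1; by Menger, the answer equals the max flow.
Path Well→Ref (+1); total 1.
Path Well→P3→Ref (+1); total 2.
Path Well→M1→Ref (+1); total 3.
Path Well→P1→Ref (+1); total 4.
Path Well→M4→Ref (+1); total 5.
No residual Well→Ref path; max flow = 5.
Certifying cut of size 5: {Well→M1, Well→M4, Well→P1, Well→P3, Well→Ref}.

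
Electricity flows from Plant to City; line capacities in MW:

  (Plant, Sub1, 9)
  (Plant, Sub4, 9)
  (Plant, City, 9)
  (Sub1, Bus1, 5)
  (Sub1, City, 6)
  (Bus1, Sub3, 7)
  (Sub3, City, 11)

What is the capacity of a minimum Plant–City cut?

18

Augment Plant→City: bottleneck 9, flow now 9.
Augment Plant→Sub1→City: bottleneck 6, flow now 15.
Augment Plant→Sub1→Bus1→Sub3→City: bottleneck 3, flow now 18.
No augmenting path remains; maximum flow = 18.
By max-flow min-cut, the minimum cut capacity equals the max flow.
In the residual graph, reachable from Plant: {Plant, Sub4}.
Min-cut edges: Plant→Sub1 (9), Plant→City (9); capacity 9 + 9 = 18.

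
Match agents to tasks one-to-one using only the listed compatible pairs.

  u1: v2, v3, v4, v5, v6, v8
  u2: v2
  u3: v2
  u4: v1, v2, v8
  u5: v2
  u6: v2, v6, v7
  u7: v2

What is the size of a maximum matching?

4

Unit-capacity flow: source→left, listed edges, right→sink; max matching = max flow.
Augmenting path u1→v2 (+1); matched 1.
Augmenting path u4→v1 (+1); matched 2.
Augmenting path u6→v6 (+1); matched 3.
Augmenting path u2→v2→u1→v3 (+1); matched 4.
No augmenting path remains; maximum matching = 4.
König certificate: {u1, u4, u6, v2} is a vertex cover of size 4 (every listed pair touches it), so no matching can be larger.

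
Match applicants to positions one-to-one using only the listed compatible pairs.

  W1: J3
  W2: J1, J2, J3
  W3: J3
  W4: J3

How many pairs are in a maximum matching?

2

Unit-capacity flow: source→left, listed edges, right→sink; max matching = max flow.
Augmenting path W1→J3 (+1); matched 1.
Augmenting path W2→J1 (+1); matched 2.
No augmenting path remains; maximum matching = 2.
König certificate: {W2, J3} is a vertex cover of size 2 (every listed pair touches it), so no matching can be larger.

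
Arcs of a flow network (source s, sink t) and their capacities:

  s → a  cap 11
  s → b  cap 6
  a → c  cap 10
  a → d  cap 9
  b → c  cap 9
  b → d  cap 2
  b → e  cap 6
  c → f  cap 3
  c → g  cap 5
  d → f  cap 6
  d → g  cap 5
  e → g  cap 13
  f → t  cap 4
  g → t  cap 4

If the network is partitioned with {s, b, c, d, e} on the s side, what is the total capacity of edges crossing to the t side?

Edges leaving {s, b, c, d, e}: s→a (11), c→f (3), c→g (5), d→f (6), d→g (5), e→g (13).
Cut capacity = 11 + 3 + 5 + 6 + 5 + 13 = 43.

43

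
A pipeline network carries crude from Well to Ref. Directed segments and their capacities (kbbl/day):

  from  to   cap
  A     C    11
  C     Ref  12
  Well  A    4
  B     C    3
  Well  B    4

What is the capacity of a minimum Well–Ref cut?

Augment Well→A→C→Ref: bottleneck 4, flow now 4.
Augment Well→B→C→Ref: bottleneck 3, flow now 7.
No augmenting path remains; maximum flow = 7.
By max-flow min-cut, the minimum cut capacity equals the max flow.
In the residual graph, reachable from Well: {Well, B}.
Min-cut edges: Well→A (4), B→C (3); capacity 4 + 3 = 7.

7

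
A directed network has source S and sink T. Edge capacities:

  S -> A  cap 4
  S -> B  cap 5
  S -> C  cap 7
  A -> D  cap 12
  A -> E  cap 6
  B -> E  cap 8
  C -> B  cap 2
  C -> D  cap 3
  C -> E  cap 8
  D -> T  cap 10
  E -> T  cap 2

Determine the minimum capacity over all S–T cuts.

9

Augment S→A→D→T: bottleneck 4, flow now 4.
Augment S→B→E→T: bottleneck 2, flow now 6.
Augment S→C→D→T: bottleneck 3, flow now 9.
No augmenting path remains; maximum flow = 9.
By max-flow min-cut, the minimum cut capacity equals the max flow.
In the residual graph, reachable from S: {S, B, C, E}.
Min-cut edges: S→A (4), C→D (3), E→T (2); capacity 4 + 3 + 2 = 9.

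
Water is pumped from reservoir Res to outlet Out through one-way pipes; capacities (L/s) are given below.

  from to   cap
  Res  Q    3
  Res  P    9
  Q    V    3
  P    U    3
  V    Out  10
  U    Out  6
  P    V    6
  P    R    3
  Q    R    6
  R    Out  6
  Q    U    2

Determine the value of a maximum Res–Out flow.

12

Augment Res→P→R→Out: bottleneck 3, flow now 3.
Augment Res→P→U→Out: bottleneck 3, flow now 6.
Augment Res→P→V→Out: bottleneck 3, flow now 9.
Augment Res→Q→R→Out: bottleneck 3, flow now 12.
No augmenting path remains; maximum flow = 12.
In the residual graph, reachable from Res: {Res}.
Min-cut edges: Res→P (9), Res→Q (3); capacity 9 + 3 = 12.
This cut is saturated, so no flow can exceed 12.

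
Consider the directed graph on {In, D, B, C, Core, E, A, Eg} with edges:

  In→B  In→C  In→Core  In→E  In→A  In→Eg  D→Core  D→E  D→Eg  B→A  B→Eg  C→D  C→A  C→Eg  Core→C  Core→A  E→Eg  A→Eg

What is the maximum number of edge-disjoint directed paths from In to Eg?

Assign every edge capacity 1; by Menger, the answer equals the max flow.
Path In→Eg (+1); total 1.
Path In→B→Eg (+1); total 2.
Path In→C→Eg (+1); total 3.
Path In→E→Eg (+1); total 4.
Path In→A→Eg (+1); total 5.
Path In→Core→C→D→Eg (+1); total 6.
No residual In→Eg path; max flow = 6.
Certifying cut of size 6: {In→A, In→B, In→C, In→Core, In→E, In→Eg}.

6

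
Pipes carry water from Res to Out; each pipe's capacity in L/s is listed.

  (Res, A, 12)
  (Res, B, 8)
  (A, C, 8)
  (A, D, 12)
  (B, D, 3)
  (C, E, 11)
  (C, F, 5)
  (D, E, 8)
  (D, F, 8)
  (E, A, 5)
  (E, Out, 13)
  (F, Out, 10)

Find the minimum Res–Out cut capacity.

Augment Res→A→C→E→Out: bottleneck 8, flow now 8.
Augment Res→A→D→E→Out: bottleneck 4, flow now 12.
Augment Res→B→D→E→Out: bottleneck 1, flow now 13.
Augment Res→B→D→F→Out: bottleneck 2, flow now 15.
No augmenting path remains; maximum flow = 15.
By max-flow min-cut, the minimum cut capacity equals the max flow.
In the residual graph, reachable from Res: {Res, B}.
Min-cut edges: Res→A (12), B→D (3); capacity 12 + 3 = 15.

15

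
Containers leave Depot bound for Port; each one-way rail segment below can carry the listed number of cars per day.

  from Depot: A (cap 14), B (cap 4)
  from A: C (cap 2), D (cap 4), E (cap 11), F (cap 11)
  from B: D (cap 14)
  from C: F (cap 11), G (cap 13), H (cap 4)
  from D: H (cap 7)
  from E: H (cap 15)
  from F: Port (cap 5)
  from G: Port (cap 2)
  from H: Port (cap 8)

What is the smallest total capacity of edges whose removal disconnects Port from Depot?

Augment Depot→A→F→Port: bottleneck 5, flow now 5.
Augment Depot→A→C→G→Port: bottleneck 2, flow now 7.
Augment Depot→A→D→H→Port: bottleneck 4, flow now 11.
Augment Depot→A→E→H→Port: bottleneck 3, flow now 14.
Augment Depot→B→D→H→Port: bottleneck 1, flow now 15.
No augmenting path remains; maximum flow = 15.
By max-flow min-cut, the minimum cut capacity equals the max flow.
In the residual graph, reachable from Depot: {Depot, A, B, D, E, F, H}.
Min-cut edges: A→C (2), F→Port (5), H→Port (8); capacity 2 + 5 + 8 = 15.

15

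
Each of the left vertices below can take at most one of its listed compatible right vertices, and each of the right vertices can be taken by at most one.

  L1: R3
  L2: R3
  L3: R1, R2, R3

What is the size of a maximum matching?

2

Unit-capacity flow: source→left, listed edges, right→sink; max matching = max flow.
Augmenting path L1→R3 (+1); matched 1.
Augmenting path L3→R1 (+1); matched 2.
No augmenting path remains; maximum matching = 2.
König certificate: {L3, R3} is a vertex cover of size 2 (every listed pair touches it), so no matching can be larger.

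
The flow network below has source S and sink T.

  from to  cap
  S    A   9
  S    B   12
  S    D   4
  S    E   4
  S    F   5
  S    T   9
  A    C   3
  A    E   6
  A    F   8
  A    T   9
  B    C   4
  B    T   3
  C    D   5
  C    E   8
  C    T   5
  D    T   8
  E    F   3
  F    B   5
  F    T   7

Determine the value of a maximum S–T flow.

Augment S→T: bottleneck 9, flow now 9.
Augment S→A→T: bottleneck 9, flow now 18.
Augment S→B→T: bottleneck 3, flow now 21.
Augment S→D→T: bottleneck 4, flow now 25.
Augment S→F→T: bottleneck 5, flow now 30.
Augment S→B→C→T: bottleneck 4, flow now 34.
Augment S→E→F→T: bottleneck 2, flow now 36.
No augmenting path remains; maximum flow = 36.
In the residual graph, reachable from S: {S, B, E, F}.
Min-cut edges: S→A (9), S→D (4), S→T (9), B→C (4), B→T (3), F→T (7); capacity 9 + 4 + 9 + 4 + 3 + 7 = 36.
This cut is saturated, so no flow can exceed 36.

36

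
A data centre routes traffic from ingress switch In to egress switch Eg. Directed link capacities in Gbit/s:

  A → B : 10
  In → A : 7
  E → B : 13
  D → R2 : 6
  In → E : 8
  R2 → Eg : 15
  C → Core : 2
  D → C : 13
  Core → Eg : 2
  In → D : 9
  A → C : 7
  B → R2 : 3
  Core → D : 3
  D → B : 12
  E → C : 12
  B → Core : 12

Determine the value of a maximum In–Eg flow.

11

Augment In→D→R2→Eg: bottleneck 6, flow now 6.
Augment In→D→B→Core→Eg: bottleneck 2, flow now 8.
Augment In→D→B→R2→Eg: bottleneck 1, flow now 9.
Augment In→E→B→R2→Eg: bottleneck 2, flow now 11.
No augmenting path remains; maximum flow = 11.
In the residual graph, reachable from In: {In, D, E, A, B, C, Core}.
Min-cut edges: D→R2 (6), B→R2 (3), Core→Eg (2); capacity 6 + 3 + 2 = 11.
This cut is saturated, so no flow can exceed 11.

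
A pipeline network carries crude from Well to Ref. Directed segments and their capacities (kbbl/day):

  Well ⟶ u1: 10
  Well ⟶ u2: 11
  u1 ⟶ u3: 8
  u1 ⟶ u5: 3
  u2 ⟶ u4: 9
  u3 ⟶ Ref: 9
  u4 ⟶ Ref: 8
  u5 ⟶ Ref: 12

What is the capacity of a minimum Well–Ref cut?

18

Augment Well→u1→u3→Ref: bottleneck 8, flow now 8.
Augment Well→u1→u5→Ref: bottleneck 2, flow now 10.
Augment Well→u2→u4→Ref: bottleneck 8, flow now 18.
No augmenting path remains; maximum flow = 18.
By max-flow min-cut, the minimum cut capacity equals the max flow.
In the residual graph, reachable from Well: {Well, u2, u4}.
Min-cut edges: Well→u1 (10), u4→Ref (8); capacity 10 + 8 = 18.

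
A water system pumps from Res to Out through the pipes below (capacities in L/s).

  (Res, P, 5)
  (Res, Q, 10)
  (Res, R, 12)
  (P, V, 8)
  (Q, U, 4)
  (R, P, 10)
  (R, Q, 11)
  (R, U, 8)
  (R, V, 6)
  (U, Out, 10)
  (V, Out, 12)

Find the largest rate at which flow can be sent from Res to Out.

21

Augment Res→P→V→Out: bottleneck 5, flow now 5.
Augment Res→Q→U→Out: bottleneck 4, flow now 9.
Augment Res→R→U→Out: bottleneck 6, flow now 15.
Augment Res→R→V→Out: bottleneck 6, flow now 21.
No augmenting path remains; maximum flow = 21.
In the residual graph, reachable from Res: {Res, Q}.
Min-cut edges: Res→P (5), Res→R (12), Q→U (4); capacity 5 + 12 + 4 = 21.
This cut is saturated, so no flow can exceed 21.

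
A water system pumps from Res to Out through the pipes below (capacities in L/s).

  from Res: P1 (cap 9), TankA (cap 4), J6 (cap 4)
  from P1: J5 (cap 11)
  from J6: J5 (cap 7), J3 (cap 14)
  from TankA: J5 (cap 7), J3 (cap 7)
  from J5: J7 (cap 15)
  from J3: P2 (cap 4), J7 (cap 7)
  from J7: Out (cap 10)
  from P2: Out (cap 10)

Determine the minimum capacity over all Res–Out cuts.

Augment Res→P1→J5→J7→Out: bottleneck 9, flow now 9.
Augment Res→J6→J5→J7→Out: bottleneck 1, flow now 10.
Augment Res→J6→J3→P2→Out: bottleneck 3, flow now 13.
Augment Res→TankA→J3→P2→Out: bottleneck 1, flow now 14.
No augmenting path remains; maximum flow = 14.
By max-flow min-cut, the minimum cut capacity equals the max flow.
In the residual graph, reachable from Res: {Res, P1, J6, TankA, J5, J3, J7}.
Min-cut edges: J3→P2 (4), J7→Out (10); capacity 4 + 10 = 14.

14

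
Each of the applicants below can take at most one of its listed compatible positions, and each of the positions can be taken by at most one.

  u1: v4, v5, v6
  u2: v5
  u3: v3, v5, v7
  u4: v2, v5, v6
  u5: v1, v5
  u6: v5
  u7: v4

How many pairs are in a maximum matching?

6

Unit-capacity flow: source→left, listed edges, right→sink; max matching = max flow.
Augmenting path u1→v4 (+1); matched 1.
Augmenting path u2→v5 (+1); matched 2.
Augmenting path u3→v3 (+1); matched 3.
Augmenting path u4→v2 (+1); matched 4.
Augmenting path u5→v1 (+1); matched 5.
Augmenting path u7→v4→u1→v6 (+1); matched 6.
No augmenting path remains; maximum matching = 6.
König certificate: {u1, u3, u4, u5, u7, v5} is a vertex cover of size 6 (every listed pair touches it), so no matching can be larger.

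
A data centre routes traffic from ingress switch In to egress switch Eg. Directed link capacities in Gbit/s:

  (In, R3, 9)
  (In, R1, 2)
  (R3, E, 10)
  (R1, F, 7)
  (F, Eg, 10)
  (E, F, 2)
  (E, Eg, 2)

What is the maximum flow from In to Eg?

6

Augment In→R3→E→Eg: bottleneck 2, flow now 2.
Augment In→R1→F→Eg: bottleneck 2, flow now 4.
Augment In→R3→E→F→Eg: bottleneck 2, flow now 6.
No augmenting path remains; maximum flow = 6.
In the residual graph, reachable from In: {In, R3, E}.
Min-cut edges: In→R1 (2), E→F (2), E→Eg (2); capacity 2 + 2 + 2 = 6.
This cut is saturated, so no flow can exceed 6.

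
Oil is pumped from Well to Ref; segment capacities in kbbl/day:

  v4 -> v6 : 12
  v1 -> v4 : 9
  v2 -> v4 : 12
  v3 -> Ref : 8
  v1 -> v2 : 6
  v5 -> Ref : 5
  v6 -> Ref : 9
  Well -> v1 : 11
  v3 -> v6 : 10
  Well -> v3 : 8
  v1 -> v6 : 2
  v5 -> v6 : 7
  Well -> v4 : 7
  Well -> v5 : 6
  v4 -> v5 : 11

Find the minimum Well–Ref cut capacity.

Augment Well→v3→Ref: bottleneck 8, flow now 8.
Augment Well→v5→Ref: bottleneck 5, flow now 13.
Augment Well→v1→v6→Ref: bottleneck 2, flow now 15.
Augment Well→v4→v6→Ref: bottleneck 7, flow now 22.
No augmenting path remains; maximum flow = 22.
By max-flow min-cut, the minimum cut capacity equals the max flow.
In the residual graph, reachable from Well: {Well, v1, v2, v4, v5, v6}.
Min-cut edges: Well→v3 (8), v5→Ref (5), v6→Ref (9); capacity 8 + 5 + 9 = 22.

22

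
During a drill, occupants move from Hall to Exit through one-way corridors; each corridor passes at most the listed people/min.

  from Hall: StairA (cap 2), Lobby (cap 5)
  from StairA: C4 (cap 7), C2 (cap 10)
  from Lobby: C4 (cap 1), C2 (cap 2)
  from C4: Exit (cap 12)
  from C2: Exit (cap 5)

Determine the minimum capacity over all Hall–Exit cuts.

5

Augment Hall→StairA→C4→Exit: bottleneck 2, flow now 2.
Augment Hall→Lobby→C4→Exit: bottleneck 1, flow now 3.
Augment Hall→Lobby→C2→Exit: bottleneck 2, flow now 5.
No augmenting path remains; maximum flow = 5.
By max-flow min-cut, the minimum cut capacity equals the max flow.
In the residual graph, reachable from Hall: {Hall, Lobby}.
Min-cut edges: Hall→StairA (2), Lobby→C4 (1), Lobby→C2 (2); capacity 2 + 1 + 2 = 5.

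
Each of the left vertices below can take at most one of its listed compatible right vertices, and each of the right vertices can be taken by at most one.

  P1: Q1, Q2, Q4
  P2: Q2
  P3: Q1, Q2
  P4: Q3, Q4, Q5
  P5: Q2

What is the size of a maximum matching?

Unit-capacity flow: source→left, listed edges, right→sink; max matching = max flow.
Augmenting path P1→Q1 (+1); matched 1.
Augmenting path P2→Q2 (+1); matched 2.
Augmenting path P4→Q3 (+1); matched 3.
Augmenting path P3→Q1→P1→Q4 (+1); matched 4.
No augmenting path remains; maximum matching = 4.
König certificate: {P1, P3, P4, Q2} is a vertex cover of size 4 (every listed pair touches it), so no matching can be larger.

4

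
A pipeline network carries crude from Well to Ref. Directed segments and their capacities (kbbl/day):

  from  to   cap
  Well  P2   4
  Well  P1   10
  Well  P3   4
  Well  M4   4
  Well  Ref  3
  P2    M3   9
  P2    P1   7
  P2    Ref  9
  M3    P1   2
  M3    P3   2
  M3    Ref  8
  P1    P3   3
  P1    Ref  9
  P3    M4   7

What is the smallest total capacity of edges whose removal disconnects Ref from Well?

Augment Well→Ref: bottleneck 3, flow now 3.
Augment Well→P2→Ref: bottleneck 4, flow now 7.
Augment Well→P1→Ref: bottleneck 9, flow now 16.
No augmenting path remains; maximum flow = 16.
By max-flow min-cut, the minimum cut capacity equals the max flow.
In the residual graph, reachable from Well: {Well, P1, P3, M4}.
Min-cut edges: Well→P2 (4), Well→Ref (3), P1→Ref (9); capacity 4 + 3 + 9 = 16.

16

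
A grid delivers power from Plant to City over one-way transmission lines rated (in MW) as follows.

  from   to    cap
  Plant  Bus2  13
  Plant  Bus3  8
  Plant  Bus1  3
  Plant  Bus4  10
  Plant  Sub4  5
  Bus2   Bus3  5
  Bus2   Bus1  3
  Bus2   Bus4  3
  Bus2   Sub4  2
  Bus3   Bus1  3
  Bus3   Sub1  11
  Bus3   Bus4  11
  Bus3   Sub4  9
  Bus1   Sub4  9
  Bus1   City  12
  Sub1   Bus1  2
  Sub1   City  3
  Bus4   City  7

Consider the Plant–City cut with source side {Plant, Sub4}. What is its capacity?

Edges leaving {Plant, Sub4}: Plant→Bus2 (13), Plant→Bus3 (8), Plant→Bus1 (3), Plant→Bus4 (10).
Cut capacity = 13 + 8 + 3 + 10 = 34.

34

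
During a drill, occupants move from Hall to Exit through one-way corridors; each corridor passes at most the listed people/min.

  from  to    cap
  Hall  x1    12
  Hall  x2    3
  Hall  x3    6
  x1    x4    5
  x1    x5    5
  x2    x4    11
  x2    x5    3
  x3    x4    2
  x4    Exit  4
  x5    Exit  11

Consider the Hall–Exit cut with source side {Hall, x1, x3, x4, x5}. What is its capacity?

Edges leaving {Hall, x1, x3, x4, x5}: Hall→x2 (3), x4→Exit (4), x5→Exit (11).
Cut capacity = 3 + 4 + 11 = 18.

18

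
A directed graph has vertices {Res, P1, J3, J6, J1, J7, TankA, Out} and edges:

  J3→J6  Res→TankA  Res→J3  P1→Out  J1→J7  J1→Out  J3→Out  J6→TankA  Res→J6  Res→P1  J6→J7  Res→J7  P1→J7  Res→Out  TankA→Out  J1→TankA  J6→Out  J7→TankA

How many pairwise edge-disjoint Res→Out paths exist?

5

Assign every edge capacity 1; by Menger, the answer equals the max flow.
Path Res→Out (+1); total 1.
Path Res→P1→Out (+1); total 2.
Path Res→J3→Out (+1); total 3.
Path Res→J6→Out (+1); total 4.
Path Res→TankA→Out (+1); total 5.
No residual Res→Out path; max flow = 5.
Certifying cut of size 5: {Res→J3, Res→J6, Res→Out, Res→P1, TankA→Out}.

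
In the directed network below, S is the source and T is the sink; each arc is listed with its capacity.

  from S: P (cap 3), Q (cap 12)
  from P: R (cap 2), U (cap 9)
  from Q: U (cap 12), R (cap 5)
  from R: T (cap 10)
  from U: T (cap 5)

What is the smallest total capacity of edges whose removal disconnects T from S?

12

Augment S→P→R→T: bottleneck 2, flow now 2.
Augment S→P→U→T: bottleneck 1, flow now 3.
Augment S→Q→R→T: bottleneck 5, flow now 8.
Augment S→Q→U→T: bottleneck 4, flow now 12.
No augmenting path remains; maximum flow = 12.
By max-flow min-cut, the minimum cut capacity equals the max flow.
In the residual graph, reachable from S: {S, P, Q, U}.
Min-cut edges: P→R (2), Q→R (5), U→T (5); capacity 2 + 5 + 5 = 12.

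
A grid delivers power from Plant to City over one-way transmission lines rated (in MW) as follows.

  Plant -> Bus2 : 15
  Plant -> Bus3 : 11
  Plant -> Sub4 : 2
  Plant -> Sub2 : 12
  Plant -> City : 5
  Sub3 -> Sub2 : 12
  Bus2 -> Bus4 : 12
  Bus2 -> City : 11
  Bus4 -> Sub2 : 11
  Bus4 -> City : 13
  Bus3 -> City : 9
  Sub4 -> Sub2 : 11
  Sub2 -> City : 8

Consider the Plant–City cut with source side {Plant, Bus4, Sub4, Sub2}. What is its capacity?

52

Edges leaving {Plant, Bus4, Sub4, Sub2}: Plant→Bus2 (15), Plant→Bus3 (11), Plant→City (5), Bus4→City (13), Sub2→City (8).
Cut capacity = 15 + 11 + 5 + 13 + 8 = 52.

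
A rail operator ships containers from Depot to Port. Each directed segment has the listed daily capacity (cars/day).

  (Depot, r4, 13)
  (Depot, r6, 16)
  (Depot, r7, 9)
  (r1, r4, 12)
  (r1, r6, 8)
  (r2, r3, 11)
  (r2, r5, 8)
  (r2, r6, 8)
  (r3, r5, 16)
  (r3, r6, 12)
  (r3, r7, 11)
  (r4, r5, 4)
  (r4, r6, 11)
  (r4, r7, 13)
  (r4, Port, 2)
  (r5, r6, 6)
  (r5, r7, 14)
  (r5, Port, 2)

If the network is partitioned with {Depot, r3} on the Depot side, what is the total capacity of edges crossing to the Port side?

Edges leaving {Depot, r3}: Depot→r4 (13), Depot→r6 (16), Depot→r7 (9), r3→r5 (16), r3→r6 (12), r3→r7 (11).
Cut capacity = 13 + 16 + 9 + 16 + 12 + 11 = 77.

77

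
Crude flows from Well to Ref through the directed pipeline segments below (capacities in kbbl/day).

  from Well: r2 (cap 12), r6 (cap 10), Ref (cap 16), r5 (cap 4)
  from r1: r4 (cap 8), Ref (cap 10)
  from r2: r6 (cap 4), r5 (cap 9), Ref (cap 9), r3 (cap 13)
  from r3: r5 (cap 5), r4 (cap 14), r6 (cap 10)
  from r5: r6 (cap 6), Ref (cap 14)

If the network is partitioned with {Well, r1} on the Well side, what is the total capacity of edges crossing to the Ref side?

60

Edges leaving {Well, r1}: Well→r2 (12), Well→r5 (4), Well→r6 (10), Well→Ref (16), r1→r4 (8), r1→Ref (10).
Cut capacity = 12 + 4 + 10 + 16 + 8 + 10 = 60.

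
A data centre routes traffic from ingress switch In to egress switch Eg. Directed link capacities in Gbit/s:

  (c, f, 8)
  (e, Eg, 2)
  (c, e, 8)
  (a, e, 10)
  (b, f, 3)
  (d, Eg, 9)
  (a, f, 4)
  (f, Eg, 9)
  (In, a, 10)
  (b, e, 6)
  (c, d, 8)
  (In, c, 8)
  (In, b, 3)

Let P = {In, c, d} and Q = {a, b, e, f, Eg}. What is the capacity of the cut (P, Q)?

38

Edges leaving {In, c, d}: In→a (10), In→b (3), c→e (8), c→f (8), d→Eg (9).
Cut capacity = 10 + 3 + 8 + 8 + 9 = 38.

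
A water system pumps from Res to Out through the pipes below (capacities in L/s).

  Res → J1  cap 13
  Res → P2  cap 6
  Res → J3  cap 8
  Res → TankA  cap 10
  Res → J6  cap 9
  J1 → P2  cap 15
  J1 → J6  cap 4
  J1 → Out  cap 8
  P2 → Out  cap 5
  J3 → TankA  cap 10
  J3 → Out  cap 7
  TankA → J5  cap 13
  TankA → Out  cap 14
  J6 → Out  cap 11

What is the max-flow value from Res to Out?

Augment Res→J1→Out: bottleneck 8, flow now 8.
Augment Res→P2→Out: bottleneck 5, flow now 13.
Augment Res→J3→Out: bottleneck 7, flow now 20.
Augment Res→TankA→Out: bottleneck 10, flow now 30.
Augment Res→J6→Out: bottleneck 9, flow now 39.
Augment Res→J1→J6→Out: bottleneck 2, flow now 41.
Augment Res→J3→TankA→Out: bottleneck 1, flow now 42.
No augmenting path remains; maximum flow = 42.
In the residual graph, reachable from Res: {Res, J1, P2, J6}.
Min-cut edges: Res→J3 (8), Res→TankA (10), J1→Out (8), P2→Out (5), J6→Out (11); capacity 8 + 10 + 8 + 5 + 11 = 42.
This cut is saturated, so no flow can exceed 42.

42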